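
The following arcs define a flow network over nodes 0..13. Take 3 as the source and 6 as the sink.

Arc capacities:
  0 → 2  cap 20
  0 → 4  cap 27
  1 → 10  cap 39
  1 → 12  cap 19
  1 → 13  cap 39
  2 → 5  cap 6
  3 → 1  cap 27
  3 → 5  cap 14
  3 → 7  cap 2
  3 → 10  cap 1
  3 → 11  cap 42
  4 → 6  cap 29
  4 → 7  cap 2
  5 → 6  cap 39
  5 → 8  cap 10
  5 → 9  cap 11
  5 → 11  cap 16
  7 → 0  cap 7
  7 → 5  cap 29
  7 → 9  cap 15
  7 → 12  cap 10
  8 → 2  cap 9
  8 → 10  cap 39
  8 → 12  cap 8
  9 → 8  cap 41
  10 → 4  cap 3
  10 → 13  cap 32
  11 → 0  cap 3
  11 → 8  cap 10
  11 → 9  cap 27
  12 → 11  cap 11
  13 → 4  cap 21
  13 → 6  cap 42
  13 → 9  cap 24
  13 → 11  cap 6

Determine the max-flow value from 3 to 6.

Maximum flow value: 84

augment #1: 3→5→6 bottleneck 14, total now 14
augment #2: 3→1→13→6 bottleneck 27, total now 41
augment #3: 3→7→5→6 bottleneck 2, total now 43
augment #4: 3→10→4→6 bottleneck 1, total now 44
augment #5: 3→11→0→4→6 bottleneck 3, total now 47
augment #6: 3→11→8→2→5→6 bottleneck 6, total now 53
augment #7: 3→11→8→10→4→6 bottleneck 2, total now 55
augment #8: 3→11→8→10→13→6 bottleneck 2, total now 57
augment #9: 3→11→9→8→10→13→6 bottleneck 13, total now 70
augment #10: 3→11→9→8→10→13→4→6 bottleneck 14, total now 84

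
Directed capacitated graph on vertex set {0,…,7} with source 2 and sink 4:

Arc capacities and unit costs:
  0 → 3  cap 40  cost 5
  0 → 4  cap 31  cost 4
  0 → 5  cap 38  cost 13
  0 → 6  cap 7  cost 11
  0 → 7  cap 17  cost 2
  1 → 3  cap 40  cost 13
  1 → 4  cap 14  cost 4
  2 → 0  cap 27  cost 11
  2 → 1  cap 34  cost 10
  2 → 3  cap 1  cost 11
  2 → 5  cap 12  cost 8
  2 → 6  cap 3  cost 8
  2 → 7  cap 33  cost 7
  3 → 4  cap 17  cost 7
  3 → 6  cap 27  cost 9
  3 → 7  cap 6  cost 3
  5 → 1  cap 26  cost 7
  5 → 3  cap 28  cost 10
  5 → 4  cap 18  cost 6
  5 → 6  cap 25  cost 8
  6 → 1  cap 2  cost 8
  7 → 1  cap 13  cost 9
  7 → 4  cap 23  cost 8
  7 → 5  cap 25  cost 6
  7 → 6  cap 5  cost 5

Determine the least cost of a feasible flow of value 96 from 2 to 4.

Minimum cost for 96 units: 1636

shortest-cost path #1: 2→5→4 push 12 @ unit cost 14 (adds 168)
shortest-cost path #2: 2→1→4 push 14 @ unit cost 14 (adds 196)
shortest-cost path #3: 2→7→4 push 23 @ unit cost 15 (adds 345)
shortest-cost path #4: 2→0→4 push 27 @ unit cost 15 (adds 405)
shortest-cost path #5: 2→3→4 push 1 @ unit cost 18 (adds 18)
shortest-cost path #6: 2→7→5→4 push 6 @ unit cost 19 (adds 114)
shortest-cost path #7: 2→1→3→4 push 13 @ unit cost 30 (adds 390)
total cost = 1636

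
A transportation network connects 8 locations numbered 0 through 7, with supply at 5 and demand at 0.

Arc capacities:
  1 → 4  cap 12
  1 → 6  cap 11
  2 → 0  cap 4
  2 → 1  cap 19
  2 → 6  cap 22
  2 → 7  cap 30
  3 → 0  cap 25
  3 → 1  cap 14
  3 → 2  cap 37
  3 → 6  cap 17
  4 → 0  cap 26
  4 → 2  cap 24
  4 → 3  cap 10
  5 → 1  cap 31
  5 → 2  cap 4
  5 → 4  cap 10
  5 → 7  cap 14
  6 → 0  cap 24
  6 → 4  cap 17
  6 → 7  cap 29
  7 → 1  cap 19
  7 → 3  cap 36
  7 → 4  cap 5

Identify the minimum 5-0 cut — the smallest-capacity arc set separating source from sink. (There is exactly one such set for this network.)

Min-cut arcs: {(1,4), (1,6), (5,2), (5,4), (5,7)} (total capacity 51)

augment #1: 5→2→0 push 4
augment #2: 5→4→0 push 10
augment #3: 5→1→4→0 push 12
augment #4: 5→1→6→0 push 11
augment #5: 5→7→3→0 push 14
max flow = 51; residual-reachable set from 5 gives S-side
cut edges (S→T): {(1,4), (1,6), (5,2), (5,4), (5,7)} total cap 51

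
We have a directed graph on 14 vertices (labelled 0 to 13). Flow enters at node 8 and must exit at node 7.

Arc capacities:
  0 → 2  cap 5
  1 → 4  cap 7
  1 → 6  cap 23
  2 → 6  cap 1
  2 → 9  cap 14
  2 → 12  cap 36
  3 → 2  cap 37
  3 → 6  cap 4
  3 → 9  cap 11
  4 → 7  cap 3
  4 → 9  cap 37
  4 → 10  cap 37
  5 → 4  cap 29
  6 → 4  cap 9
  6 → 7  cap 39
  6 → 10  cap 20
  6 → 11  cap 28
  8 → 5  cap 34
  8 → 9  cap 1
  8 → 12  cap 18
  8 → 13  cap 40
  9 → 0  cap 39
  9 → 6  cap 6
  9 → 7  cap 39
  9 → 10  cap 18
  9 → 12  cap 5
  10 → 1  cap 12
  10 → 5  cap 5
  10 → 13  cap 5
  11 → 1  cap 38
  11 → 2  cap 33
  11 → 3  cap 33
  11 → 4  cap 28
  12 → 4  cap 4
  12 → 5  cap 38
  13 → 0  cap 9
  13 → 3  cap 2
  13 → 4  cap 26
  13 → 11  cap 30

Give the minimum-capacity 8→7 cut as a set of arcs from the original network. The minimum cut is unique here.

Min-cut arcs: {(5,4), (8,9), (8,13), (12,4)} (total capacity 74)

augment #1: 8→9→7 push 1
augment #2: 8→5→4→7 push 3
augment #3: 8→5→4→9→7 push 26
augment #4: 8→12→4→9→7 push 4
augment #5: 8→13→3→6→7 push 2
augment #6: 8→13→4→9→7 push 7
augment #7: 8→13→0→2→6→7 push 1
augment #8: 8→13→0→2→9→7 push 1
augment #9: 8→13→11→1→6→7 push 23
augment #10: 8→13→11→3→6→7 push 2
augment #11: 8→13→0→2→9→6→7 push 3
augment #12: 8→13→11→2→9→6→7 push 1
max flow = 74; residual-reachable set from 8 gives S-side
cut edges (S→T): {(5,4), (8,9), (8,13), (12,4)} total cap 74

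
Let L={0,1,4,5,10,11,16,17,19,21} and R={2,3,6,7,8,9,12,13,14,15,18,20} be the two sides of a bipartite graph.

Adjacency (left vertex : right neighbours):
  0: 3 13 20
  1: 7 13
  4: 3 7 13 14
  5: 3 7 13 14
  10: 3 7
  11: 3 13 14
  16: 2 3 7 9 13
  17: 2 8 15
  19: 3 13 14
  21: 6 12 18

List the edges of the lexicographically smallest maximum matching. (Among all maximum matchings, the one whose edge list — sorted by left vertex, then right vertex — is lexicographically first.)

Lex-smallest maximum matching: {(0,20), (1,7), (4,3), (5,13), (11,14), (16,2), (17,8), (21,6)}

|M| = 8 (so the lex-smallest maximum matching has 8 edges)
process left vertices in ascending order; for each, take the smallest-labelled available neighbour that still permits 8 edges overall, or leave it unmatched if none does
lex-smallest matching: {0-20, 1-7, 4-3, 5-13, 11-14, 16-2, 17-8, 21-6}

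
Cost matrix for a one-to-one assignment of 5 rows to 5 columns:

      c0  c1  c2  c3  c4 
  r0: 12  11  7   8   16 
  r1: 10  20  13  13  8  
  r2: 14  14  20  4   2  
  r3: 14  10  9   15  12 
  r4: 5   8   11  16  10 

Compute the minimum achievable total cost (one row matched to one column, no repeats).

optimal assignment: row0→col2 (cost 7), row1→col4 (cost 8), row2→col3 (cost 4), row3→col1 (cost 10), row4→col0 (cost 5)
total = 7 + 8 + 4 + 10 + 5 = 34

Minimum assignment cost: 34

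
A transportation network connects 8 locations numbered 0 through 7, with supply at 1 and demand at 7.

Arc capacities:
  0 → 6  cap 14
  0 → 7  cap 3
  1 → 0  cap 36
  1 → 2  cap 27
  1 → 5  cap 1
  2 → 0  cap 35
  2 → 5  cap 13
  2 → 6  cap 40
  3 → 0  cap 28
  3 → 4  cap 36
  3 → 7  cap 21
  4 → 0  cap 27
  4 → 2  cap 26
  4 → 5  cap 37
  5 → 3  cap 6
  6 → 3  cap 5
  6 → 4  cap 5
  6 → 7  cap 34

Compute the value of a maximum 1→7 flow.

augment #1: 1→0→7 bottleneck 3, total now 3
augment #2: 1→0→6→7 bottleneck 14, total now 17
augment #3: 1→2→6→7 bottleneck 20, total now 37
augment #4: 1→5→3→7 bottleneck 1, total now 38
augment #5: 1→2→5→3→7 bottleneck 5, total now 43
augment #6: 1→2→6→3→7 bottleneck 2, total now 45

Maximum flow value: 45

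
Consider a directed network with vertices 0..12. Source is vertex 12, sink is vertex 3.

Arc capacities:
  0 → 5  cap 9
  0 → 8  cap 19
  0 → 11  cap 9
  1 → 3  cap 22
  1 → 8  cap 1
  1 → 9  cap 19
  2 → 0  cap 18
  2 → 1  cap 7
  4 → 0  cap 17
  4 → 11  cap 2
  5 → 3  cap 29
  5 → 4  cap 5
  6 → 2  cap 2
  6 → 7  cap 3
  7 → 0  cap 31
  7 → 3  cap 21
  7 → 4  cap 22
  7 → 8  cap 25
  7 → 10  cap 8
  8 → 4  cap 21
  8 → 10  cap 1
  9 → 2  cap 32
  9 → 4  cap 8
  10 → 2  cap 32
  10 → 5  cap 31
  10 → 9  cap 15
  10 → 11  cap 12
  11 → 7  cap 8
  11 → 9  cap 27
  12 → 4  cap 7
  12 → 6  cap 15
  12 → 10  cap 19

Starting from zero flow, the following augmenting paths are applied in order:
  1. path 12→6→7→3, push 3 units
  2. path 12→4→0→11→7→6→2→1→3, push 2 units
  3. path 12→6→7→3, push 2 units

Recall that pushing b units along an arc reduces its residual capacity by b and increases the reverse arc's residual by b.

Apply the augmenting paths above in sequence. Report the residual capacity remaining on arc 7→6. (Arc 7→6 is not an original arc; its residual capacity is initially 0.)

after path 1 (12→6→7→3, push 3): res(7,6)=3
after path 2 (12→4→0→11→7→6→2→1→3, push 2): res(7,6)=1
after path 3 (12→6→7→3, push 2): res(7,6)=3

Residual capacity of (7,6): 3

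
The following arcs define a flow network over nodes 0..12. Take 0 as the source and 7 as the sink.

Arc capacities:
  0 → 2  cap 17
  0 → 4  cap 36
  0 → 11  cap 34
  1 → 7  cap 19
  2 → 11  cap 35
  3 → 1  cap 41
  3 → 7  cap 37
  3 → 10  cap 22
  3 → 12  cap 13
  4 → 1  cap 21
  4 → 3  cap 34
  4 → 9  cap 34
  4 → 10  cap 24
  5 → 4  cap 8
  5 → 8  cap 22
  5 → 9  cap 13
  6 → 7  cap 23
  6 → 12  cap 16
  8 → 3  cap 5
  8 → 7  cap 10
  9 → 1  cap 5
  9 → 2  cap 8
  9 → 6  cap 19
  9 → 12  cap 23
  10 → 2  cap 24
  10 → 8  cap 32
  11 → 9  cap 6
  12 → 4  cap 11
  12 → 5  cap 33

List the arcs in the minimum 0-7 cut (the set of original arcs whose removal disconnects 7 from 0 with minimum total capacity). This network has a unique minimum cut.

augment #1: 0→4→1→7 push 19
augment #2: 0→4→3→7 push 17
augment #3: 0→11→9→6→7 push 6
max flow = 42; residual-reachable set from 0 gives S-side
cut edges (S→T): {(0,4), (11,9)} total cap 42

Min-cut arcs: {(0,4), (11,9)} (total capacity 42)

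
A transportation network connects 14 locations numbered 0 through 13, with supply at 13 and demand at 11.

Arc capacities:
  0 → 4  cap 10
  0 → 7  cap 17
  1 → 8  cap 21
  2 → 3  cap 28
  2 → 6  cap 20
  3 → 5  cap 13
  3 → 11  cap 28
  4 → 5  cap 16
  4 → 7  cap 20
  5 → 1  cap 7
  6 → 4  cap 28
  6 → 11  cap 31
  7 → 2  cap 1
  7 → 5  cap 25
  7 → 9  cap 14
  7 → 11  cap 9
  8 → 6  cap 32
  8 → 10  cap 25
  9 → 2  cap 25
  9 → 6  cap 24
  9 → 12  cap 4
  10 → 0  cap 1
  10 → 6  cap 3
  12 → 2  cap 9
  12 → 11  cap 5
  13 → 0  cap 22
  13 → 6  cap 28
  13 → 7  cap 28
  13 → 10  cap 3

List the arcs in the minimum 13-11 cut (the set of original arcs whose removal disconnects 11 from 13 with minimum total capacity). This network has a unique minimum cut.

augment #1: 13→6→11 push 28
augment #2: 13→7→11 push 9
augment #3: 13→10→6→11 push 3
augment #4: 13→7→2→3→11 push 1
augment #5: 13→7→9→12→11 push 4
augment #6: 13→7→9→2→3→11 push 10
max flow = 55; residual-reachable set from 13 gives S-side
cut edges (S→T): {(6,11), (7,2), (7,9), (7,11)} total cap 55

Min-cut arcs: {(6,11), (7,2), (7,9), (7,11)} (total capacity 55)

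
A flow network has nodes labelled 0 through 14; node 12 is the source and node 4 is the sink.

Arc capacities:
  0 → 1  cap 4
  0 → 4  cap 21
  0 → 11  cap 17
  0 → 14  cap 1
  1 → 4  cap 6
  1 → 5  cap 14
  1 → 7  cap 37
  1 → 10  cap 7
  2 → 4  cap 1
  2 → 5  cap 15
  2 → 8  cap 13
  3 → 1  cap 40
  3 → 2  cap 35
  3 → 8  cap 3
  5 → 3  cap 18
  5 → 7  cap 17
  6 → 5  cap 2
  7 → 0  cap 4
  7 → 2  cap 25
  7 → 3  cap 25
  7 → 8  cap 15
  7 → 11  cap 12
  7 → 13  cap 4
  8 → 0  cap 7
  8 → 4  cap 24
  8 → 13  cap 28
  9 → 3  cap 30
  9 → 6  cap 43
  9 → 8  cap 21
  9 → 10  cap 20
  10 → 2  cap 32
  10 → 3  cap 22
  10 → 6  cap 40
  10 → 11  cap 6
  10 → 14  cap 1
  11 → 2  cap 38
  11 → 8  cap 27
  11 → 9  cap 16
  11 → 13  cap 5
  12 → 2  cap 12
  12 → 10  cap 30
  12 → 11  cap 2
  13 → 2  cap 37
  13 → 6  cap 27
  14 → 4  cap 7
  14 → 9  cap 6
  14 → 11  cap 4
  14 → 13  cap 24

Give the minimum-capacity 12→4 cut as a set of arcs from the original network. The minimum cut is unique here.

augment #1: 12→2→4 push 1
augment #2: 12→2→8→4 push 11
augment #3: 12→10→14→4 push 1
augment #4: 12→11→8→4 push 2
augment #5: 12→10→2→8→4 push 2
augment #6: 12→10→3→1→4 push 6
augment #7: 12→10→3→8→4 push 3
augment #8: 12→10→11→8→4 push 6
augment #9: 12→10→2→5→7→0→4 push 4
augment #10: 12→10→2→5→7→8→0→4 push 7
max flow = 43; residual-reachable set from 12 gives S-side
cut edges (S→T): {(1,4), (2,4), (7,0), (8,0), (8,4), (10,14)} total cap 43

Min-cut arcs: {(1,4), (2,4), (7,0), (8,0), (8,4), (10,14)} (total capacity 43)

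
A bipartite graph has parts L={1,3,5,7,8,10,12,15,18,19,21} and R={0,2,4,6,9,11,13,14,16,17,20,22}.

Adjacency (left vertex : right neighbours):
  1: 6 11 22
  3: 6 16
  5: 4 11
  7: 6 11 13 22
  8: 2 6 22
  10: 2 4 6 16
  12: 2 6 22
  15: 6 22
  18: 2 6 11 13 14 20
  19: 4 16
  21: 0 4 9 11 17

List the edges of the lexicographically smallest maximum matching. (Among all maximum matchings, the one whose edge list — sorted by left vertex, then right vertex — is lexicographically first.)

|M| = 9 (so the lex-smallest maximum matching has 9 edges)
process left vertices in ascending order; for each, take the smallest-labelled available neighbour that still permits 9 edges overall, or leave it unmatched if none does
lex-smallest matching: {1-6, 3-16, 5-11, 7-13, 8-2, 10-4, 12-22, 18-14, 21-0}

Lex-smallest maximum matching: {(1,6), (3,16), (5,11), (7,13), (8,2), (10,4), (12,22), (18,14), (21,0)}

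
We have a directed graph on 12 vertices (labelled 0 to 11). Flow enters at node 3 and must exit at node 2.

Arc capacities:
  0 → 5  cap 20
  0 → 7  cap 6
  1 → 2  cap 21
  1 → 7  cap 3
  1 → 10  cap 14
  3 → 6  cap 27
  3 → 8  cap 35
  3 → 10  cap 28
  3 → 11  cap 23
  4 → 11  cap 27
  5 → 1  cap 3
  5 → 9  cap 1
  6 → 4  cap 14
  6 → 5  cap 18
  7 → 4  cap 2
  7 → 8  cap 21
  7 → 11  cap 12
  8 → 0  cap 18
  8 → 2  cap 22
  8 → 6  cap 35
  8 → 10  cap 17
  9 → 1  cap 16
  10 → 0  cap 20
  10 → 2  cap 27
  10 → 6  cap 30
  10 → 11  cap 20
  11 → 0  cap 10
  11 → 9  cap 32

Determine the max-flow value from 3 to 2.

augment #1: 3→8→2 bottleneck 22, total now 22
augment #2: 3→10→2 bottleneck 27, total now 49
augment #3: 3→6→5→1→2 bottleneck 3, total now 52
augment #4: 3→11→9→1→2 bottleneck 16, total now 68

Maximum flow value: 68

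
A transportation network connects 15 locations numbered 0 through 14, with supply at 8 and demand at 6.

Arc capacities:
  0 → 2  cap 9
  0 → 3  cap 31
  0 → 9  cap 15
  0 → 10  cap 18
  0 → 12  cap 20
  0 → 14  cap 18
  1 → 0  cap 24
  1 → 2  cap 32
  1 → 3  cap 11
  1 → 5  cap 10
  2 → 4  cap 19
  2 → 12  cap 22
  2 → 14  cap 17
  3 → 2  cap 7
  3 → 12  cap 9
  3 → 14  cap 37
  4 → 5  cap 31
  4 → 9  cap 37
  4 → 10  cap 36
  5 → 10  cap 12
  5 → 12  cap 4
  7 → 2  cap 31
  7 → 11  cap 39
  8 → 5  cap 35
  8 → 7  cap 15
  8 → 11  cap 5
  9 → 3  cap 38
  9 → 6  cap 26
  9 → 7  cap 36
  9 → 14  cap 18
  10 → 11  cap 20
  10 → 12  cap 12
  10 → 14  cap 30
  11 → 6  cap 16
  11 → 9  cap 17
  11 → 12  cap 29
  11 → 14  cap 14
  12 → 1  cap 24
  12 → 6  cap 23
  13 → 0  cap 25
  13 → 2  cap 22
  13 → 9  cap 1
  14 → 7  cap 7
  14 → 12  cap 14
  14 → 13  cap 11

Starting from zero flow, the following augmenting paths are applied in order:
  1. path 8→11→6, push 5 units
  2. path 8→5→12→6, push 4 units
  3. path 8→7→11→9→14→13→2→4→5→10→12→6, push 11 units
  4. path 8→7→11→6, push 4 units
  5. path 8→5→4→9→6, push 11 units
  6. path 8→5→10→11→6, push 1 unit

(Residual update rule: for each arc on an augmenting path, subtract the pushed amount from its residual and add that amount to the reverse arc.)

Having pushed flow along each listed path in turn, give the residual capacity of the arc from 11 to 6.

Residual capacity of (11,6): 6

after path 1 (8→11→6, push 5): res(11,6)=11
after path 2 (8→5→12→6, push 4): res(11,6)=11
after path 3 (8→7→11→9→14→13→2→4→5→10→12→6, push 11): res(11,6)=11
after path 4 (8→7→11→6, push 4): res(11,6)=7
after path 5 (8→5→4→9→6, push 11): res(11,6)=7
after path 6 (8→5→10→11→6, push 1): res(11,6)=6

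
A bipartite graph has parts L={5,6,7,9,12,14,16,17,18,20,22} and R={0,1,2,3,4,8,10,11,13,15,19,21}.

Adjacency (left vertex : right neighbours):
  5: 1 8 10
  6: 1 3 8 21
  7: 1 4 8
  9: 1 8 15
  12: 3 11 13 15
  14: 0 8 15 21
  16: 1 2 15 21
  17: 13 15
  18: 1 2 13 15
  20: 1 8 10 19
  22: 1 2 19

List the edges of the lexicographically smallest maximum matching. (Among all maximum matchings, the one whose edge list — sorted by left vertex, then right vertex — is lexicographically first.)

|M| = 11 (so the lex-smallest maximum matching has 11 edges)
process left vertices in ascending order; for each, take the smallest-labelled available neighbour that still permits 11 edges overall, or leave it unmatched if none does
lex-smallest matching: {5-1, 6-3, 7-4, 9-8, 12-11, 14-0, 16-2, 17-13, 18-15, 20-10, 22-19}

Lex-smallest maximum matching: {(5,1), (6,3), (7,4), (9,8), (12,11), (14,0), (16,2), (17,13), (18,15), (20,10), (22,19)}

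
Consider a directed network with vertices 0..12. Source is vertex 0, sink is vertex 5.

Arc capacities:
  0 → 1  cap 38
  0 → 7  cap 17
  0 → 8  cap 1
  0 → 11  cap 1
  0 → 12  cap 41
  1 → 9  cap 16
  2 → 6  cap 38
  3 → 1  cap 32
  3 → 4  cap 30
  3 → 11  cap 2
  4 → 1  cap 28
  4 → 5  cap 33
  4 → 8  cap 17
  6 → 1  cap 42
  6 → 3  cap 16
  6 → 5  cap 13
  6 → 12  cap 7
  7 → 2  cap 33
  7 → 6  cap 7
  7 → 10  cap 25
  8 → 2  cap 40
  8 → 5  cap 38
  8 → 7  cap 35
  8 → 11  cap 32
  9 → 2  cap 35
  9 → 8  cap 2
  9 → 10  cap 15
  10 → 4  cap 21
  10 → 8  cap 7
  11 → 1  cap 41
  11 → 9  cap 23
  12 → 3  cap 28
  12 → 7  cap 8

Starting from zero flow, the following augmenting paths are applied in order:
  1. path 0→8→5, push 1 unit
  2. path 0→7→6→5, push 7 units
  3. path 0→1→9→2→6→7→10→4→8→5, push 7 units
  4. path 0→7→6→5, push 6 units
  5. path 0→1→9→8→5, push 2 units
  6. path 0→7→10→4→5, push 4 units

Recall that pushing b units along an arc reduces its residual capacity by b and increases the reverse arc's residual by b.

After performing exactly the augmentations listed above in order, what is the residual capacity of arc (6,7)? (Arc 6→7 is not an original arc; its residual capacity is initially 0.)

Residual capacity of (6,7): 6

after path 1 (0→8→5, push 1): res(6,7)=0
after path 2 (0→7→6→5, push 7): res(6,7)=7
after path 3 (0→1→9→2→6→7→10→4→8→5, push 7): res(6,7)=0
after path 4 (0→7→6→5, push 6): res(6,7)=6
after path 5 (0→1→9→8→5, push 2): res(6,7)=6
after path 6 (0→7→10→4→5, push 4): res(6,7)=6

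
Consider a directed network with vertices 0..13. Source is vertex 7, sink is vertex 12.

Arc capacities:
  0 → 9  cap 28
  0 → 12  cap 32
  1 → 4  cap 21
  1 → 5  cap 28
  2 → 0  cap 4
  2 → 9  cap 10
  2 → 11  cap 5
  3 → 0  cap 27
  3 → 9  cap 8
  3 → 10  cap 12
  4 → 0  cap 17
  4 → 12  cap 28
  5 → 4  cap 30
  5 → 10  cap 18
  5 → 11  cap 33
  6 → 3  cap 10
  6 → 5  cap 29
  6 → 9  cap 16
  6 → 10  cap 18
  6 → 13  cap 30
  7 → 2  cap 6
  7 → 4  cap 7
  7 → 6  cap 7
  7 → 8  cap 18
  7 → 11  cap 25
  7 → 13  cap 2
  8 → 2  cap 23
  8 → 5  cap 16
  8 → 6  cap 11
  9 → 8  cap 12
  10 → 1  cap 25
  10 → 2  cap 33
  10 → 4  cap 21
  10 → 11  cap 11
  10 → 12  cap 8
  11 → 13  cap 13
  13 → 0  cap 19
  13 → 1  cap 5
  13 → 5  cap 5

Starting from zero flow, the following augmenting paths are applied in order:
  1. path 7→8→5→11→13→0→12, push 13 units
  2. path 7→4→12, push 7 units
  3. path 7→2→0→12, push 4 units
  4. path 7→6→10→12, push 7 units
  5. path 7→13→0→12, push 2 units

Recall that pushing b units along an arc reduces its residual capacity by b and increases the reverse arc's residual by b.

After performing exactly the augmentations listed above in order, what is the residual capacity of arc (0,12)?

after path 1 (7→8→5→11→13→0→12, push 13): res(0,12)=19
after path 2 (7→4→12, push 7): res(0,12)=19
after path 3 (7→2→0→12, push 4): res(0,12)=15
after path 4 (7→6→10→12, push 7): res(0,12)=15
after path 5 (7→13→0→12, push 2): res(0,12)=13

Residual capacity of (0,12): 13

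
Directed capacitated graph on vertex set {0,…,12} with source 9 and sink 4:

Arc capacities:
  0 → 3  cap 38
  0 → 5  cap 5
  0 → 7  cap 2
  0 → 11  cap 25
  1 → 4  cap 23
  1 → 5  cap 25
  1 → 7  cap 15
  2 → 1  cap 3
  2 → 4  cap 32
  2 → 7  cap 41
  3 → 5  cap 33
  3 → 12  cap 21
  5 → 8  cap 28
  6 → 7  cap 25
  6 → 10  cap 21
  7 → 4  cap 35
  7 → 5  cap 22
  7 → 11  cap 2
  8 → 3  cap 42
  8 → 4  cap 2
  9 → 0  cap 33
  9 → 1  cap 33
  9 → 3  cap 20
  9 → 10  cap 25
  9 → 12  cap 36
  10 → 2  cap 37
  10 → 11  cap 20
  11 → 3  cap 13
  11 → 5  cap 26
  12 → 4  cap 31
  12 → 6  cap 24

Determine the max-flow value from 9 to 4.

augment #1: 9→1→4 bottleneck 23, total now 23
augment #2: 9→12→4 bottleneck 31, total now 54
augment #3: 9→0→7→4 bottleneck 2, total now 56
augment #4: 9→1→7→4 bottleneck 10, total now 66
augment #5: 9→10→2→4 bottleneck 25, total now 91
augment #6: 9→0→5→8→4 bottleneck 2, total now 93
augment #7: 9→12→6→7→4 bottleneck 5, total now 98
augment #8: 9→3→12→6→7→4 bottleneck 18, total now 116
augment #9: 9→3→12→6→10→2→4 bottleneck 1, total now 117

Maximum flow value: 117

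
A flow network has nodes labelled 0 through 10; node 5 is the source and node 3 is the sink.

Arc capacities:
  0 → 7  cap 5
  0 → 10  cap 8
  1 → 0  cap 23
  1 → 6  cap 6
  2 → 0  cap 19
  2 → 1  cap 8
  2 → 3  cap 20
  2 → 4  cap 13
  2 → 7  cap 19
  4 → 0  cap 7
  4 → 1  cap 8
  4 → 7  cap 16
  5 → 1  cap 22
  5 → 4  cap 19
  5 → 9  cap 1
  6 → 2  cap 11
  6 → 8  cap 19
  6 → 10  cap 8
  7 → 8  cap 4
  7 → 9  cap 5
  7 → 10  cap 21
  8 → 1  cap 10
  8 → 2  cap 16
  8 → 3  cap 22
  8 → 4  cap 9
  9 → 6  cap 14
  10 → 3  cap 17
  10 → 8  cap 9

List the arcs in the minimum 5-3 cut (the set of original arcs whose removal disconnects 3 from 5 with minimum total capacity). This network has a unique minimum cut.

Min-cut arcs: {(0,7), (0,10), (1,6), (4,7), (5,9)} (total capacity 36)

augment #1: 5→1→0→10→3 push 8
augment #2: 5→1→6→2→3 push 6
augment #3: 5→4→7→8→3 push 4
augment #4: 5→4→7→10→3 push 9
augment #5: 5→9→6→2→3 push 1
augment #6: 5→4→7→10→8→3 push 3
augment #7: 5→1→0→7→10→8→3 push 5
max flow = 36; residual-reachable set from 5 gives S-side
cut edges (S→T): {(0,7), (0,10), (1,6), (4,7), (5,9)} total cap 36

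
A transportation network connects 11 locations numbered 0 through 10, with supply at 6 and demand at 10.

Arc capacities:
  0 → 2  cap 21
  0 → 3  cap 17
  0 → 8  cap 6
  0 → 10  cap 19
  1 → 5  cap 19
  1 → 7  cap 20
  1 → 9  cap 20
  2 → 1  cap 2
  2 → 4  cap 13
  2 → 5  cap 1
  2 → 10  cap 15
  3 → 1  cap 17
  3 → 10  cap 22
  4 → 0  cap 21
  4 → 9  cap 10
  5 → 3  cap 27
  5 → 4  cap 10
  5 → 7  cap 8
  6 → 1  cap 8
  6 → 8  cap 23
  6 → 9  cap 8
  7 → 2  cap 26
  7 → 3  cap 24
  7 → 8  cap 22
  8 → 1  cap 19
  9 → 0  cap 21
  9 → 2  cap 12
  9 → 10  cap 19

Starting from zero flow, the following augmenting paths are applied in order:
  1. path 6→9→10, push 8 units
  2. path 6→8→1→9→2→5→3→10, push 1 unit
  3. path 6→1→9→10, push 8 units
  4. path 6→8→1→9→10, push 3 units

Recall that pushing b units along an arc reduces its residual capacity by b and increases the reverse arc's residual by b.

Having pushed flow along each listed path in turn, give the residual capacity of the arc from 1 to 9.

after path 1 (6→9→10, push 8): res(1,9)=20
after path 2 (6→8→1→9→2→5→3→10, push 1): res(1,9)=19
after path 3 (6→1→9→10, push 8): res(1,9)=11
after path 4 (6→8→1→9→10, push 3): res(1,9)=8

Residual capacity of (1,9): 8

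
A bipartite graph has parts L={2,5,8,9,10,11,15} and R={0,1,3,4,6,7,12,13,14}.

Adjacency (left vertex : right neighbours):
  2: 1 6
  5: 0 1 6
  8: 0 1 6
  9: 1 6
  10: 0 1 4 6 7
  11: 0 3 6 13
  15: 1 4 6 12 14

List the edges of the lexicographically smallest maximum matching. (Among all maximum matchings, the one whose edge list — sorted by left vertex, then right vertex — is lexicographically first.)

Lex-smallest maximum matching: {(2,1), (5,0), (8,6), (10,4), (11,3), (15,12)}

|M| = 6 (so the lex-smallest maximum matching has 6 edges)
process left vertices in ascending order; for each, take the smallest-labelled available neighbour that still permits 6 edges overall, or leave it unmatched if none does
lex-smallest matching: {2-1, 5-0, 8-6, 10-4, 11-3, 15-12}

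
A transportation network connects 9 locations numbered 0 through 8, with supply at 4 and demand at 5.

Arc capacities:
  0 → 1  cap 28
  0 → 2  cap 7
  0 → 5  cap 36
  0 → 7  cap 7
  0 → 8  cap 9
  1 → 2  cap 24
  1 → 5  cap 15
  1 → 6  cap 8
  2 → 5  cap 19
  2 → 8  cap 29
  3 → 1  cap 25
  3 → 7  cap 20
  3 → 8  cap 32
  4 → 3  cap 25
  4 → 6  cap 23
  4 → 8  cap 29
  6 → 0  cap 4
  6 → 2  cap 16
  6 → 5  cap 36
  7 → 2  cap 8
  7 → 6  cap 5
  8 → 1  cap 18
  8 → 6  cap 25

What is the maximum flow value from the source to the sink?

Maximum flow value: 74

augment #1: 4→6→5 bottleneck 23, total now 23
augment #2: 4→3→1→5 bottleneck 15, total now 38
augment #3: 4→8→6→5 bottleneck 13, total now 51
augment #4: 4→3→1→2→5 bottleneck 10, total now 61
augment #5: 4→8→1→2→5 bottleneck 9, total now 70
augment #6: 4→8→6→0→5 bottleneck 4, total now 74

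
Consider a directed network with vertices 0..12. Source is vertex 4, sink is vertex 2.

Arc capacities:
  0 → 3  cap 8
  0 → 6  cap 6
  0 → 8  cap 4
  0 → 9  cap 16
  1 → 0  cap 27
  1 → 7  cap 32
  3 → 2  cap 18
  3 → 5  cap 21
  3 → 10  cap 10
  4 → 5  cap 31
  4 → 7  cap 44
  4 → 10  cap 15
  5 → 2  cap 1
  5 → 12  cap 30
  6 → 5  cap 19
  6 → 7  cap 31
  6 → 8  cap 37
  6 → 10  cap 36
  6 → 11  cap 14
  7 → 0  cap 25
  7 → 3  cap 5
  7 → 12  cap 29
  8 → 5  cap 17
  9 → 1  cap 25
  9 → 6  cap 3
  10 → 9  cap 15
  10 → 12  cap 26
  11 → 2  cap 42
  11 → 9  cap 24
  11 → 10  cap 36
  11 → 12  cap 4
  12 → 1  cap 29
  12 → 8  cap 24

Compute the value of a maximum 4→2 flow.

Maximum flow value: 23

augment #1: 4→5→2 bottleneck 1, total now 1
augment #2: 4→7→3→2 bottleneck 5, total now 6
augment #3: 4→7→0→3→2 bottleneck 8, total now 14
augment #4: 4→7→0→6→11→2 bottleneck 6, total now 20
augment #5: 4→10→9→6→11→2 bottleneck 3, total now 23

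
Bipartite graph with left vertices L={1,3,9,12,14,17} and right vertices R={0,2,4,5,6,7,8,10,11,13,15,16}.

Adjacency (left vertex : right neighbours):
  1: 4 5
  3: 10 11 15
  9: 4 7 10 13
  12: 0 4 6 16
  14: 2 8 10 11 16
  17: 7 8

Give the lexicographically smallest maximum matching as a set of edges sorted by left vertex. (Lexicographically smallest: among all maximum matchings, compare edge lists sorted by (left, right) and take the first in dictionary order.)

|M| = 6 (so the lex-smallest maximum matching has 6 edges)
process left vertices in ascending order; for each, take the smallest-labelled available neighbour that still permits 6 edges overall, or leave it unmatched if none does
lex-smallest matching: {1-4, 3-10, 9-7, 12-0, 14-2, 17-8}

Lex-smallest maximum matching: {(1,4), (3,10), (9,7), (12,0), (14,2), (17,8)}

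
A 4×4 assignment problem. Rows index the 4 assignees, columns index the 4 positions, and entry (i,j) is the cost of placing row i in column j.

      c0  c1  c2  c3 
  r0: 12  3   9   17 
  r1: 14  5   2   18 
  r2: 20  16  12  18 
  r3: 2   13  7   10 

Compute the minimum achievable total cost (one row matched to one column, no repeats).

optimal assignment: row0→col1 (cost 3), row1→col2 (cost 2), row2→col3 (cost 18), row3→col0 (cost 2)
total = 3 + 2 + 18 + 2 = 25

Minimum assignment cost: 25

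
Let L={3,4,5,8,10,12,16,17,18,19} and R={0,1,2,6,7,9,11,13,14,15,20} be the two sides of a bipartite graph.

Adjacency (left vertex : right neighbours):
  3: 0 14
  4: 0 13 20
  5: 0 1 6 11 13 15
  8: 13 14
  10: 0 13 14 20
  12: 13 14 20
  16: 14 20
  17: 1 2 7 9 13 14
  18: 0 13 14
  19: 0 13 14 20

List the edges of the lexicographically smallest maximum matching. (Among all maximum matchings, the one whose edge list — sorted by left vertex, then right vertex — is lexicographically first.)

|M| = 6 (so the lex-smallest maximum matching has 6 edges)
process left vertices in ascending order; for each, take the smallest-labelled available neighbour that still permits 6 edges overall, or leave it unmatched if none does
lex-smallest matching: {3-0, 4-13, 5-1, 8-14, 10-20, 17-2}

Lex-smallest maximum matching: {(3,0), (4,13), (5,1), (8,14), (10,20), (17,2)}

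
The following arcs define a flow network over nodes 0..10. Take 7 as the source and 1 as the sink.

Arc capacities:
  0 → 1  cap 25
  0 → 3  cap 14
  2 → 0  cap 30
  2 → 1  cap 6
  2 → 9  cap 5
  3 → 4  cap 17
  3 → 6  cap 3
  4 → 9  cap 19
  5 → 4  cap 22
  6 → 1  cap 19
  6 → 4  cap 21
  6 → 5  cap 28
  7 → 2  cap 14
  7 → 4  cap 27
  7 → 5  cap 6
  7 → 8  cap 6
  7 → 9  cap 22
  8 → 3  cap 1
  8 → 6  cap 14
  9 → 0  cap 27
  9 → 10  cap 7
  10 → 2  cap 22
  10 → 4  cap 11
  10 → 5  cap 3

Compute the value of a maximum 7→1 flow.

augment #1: 7→2→1 bottleneck 6, total now 6
augment #2: 7→2→0→1 bottleneck 8, total now 14
augment #3: 7→8→6→1 bottleneck 6, total now 20
augment #4: 7→9→0→1 bottleneck 17, total now 37
augment #5: 7→9→0→3→6→1 bottleneck 3, total now 40

Maximum flow value: 40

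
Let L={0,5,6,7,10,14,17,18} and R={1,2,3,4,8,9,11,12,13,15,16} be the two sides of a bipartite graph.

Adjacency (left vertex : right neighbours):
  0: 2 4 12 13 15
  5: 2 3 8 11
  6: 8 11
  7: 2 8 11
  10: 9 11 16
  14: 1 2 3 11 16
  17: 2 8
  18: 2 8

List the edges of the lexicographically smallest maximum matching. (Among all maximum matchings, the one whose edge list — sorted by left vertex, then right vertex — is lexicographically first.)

Lex-smallest maximum matching: {(0,4), (5,3), (6,8), (7,11), (10,9), (14,1), (17,2)}

|M| = 7 (so the lex-smallest maximum matching has 7 edges)
process left vertices in ascending order; for each, take the smallest-labelled available neighbour that still permits 7 edges overall, or leave it unmatched if none does
lex-smallest matching: {0-4, 5-3, 6-8, 7-11, 10-9, 14-1, 17-2}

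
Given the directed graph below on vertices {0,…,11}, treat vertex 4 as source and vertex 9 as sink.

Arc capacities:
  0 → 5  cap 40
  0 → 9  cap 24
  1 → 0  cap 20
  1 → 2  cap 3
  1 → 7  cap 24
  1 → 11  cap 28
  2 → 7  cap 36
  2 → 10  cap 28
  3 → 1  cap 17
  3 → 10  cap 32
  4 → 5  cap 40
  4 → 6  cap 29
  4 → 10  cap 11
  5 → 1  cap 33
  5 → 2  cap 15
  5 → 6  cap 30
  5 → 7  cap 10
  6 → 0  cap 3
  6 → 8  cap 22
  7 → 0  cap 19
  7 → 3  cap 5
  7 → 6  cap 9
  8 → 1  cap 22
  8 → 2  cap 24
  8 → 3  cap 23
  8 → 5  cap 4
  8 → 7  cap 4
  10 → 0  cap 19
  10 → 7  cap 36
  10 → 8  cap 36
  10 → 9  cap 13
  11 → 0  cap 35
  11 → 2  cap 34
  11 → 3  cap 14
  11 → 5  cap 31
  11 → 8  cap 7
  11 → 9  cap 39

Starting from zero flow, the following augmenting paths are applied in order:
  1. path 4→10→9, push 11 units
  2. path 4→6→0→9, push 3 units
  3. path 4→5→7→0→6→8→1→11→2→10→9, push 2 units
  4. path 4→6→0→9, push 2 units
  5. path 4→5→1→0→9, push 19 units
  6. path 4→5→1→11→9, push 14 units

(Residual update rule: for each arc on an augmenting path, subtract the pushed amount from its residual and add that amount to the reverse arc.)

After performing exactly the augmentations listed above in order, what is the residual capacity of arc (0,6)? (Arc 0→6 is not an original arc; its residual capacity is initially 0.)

Residual capacity of (0,6): 3

after path 1 (4→10→9, push 11): res(0,6)=0
after path 2 (4→6→0→9, push 3): res(0,6)=3
after path 3 (4→5→7→0→6→8→1→11→2→10→9, push 2): res(0,6)=1
after path 4 (4→6→0→9, push 2): res(0,6)=3
after path 5 (4→5→1→0→9, push 19): res(0,6)=3
after path 6 (4→5→1→11→9, push 14): res(0,6)=3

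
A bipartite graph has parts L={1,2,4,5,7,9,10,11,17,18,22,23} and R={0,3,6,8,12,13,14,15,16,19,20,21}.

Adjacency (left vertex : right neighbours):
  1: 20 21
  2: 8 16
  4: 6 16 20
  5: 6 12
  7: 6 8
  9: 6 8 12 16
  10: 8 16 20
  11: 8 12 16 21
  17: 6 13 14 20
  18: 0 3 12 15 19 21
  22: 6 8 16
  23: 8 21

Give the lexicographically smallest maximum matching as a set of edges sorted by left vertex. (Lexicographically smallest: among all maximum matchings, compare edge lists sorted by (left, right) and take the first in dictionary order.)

|M| = 8 (so the lex-smallest maximum matching has 8 edges)
process left vertices in ascending order; for each, take the smallest-labelled available neighbour that still permits 8 edges overall, or leave it unmatched if none does
lex-smallest matching: {1-20, 2-8, 4-6, 5-12, 9-16, 11-21, 17-13, 18-0}

Lex-smallest maximum matching: {(1,20), (2,8), (4,6), (5,12), (9,16), (11,21), (17,13), (18,0)}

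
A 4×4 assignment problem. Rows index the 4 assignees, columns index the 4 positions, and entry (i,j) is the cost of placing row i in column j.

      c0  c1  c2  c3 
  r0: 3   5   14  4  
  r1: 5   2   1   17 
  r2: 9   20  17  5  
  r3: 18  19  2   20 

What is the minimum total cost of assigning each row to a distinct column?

Minimum assignment cost: 12

optimal assignment: row0→col0 (cost 3), row1→col1 (cost 2), row2→col3 (cost 5), row3→col2 (cost 2)
total = 3 + 2 + 5 + 2 = 12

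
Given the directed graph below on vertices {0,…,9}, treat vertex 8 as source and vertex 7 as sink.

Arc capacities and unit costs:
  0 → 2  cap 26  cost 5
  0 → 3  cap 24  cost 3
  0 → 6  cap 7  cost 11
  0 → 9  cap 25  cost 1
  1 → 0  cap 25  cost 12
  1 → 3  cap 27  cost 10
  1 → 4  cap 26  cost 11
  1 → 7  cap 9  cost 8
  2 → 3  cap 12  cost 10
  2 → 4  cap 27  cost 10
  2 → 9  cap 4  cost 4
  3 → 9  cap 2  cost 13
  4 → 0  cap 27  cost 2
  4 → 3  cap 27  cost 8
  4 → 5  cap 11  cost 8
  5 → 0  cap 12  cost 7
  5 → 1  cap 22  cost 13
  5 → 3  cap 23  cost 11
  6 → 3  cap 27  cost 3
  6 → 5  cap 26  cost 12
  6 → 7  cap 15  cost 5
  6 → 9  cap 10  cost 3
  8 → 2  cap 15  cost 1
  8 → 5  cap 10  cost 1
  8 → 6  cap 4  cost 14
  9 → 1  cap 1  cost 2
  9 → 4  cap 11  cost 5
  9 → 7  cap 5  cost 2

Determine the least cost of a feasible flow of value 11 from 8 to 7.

shortest-cost path #1: 8→2→9→7 push 4 @ unit cost 7 (adds 28)
shortest-cost path #2: 8→5→0→9→7 push 1 @ unit cost 11 (adds 11)
shortest-cost path #3: 8→6→7 push 4 @ unit cost 19 (adds 76)
shortest-cost path #4: 8→5→0→9→1→7 push 1 @ unit cost 19 (adds 19)
shortest-cost path #5: 8→5→1→7 push 1 @ unit cost 22 (adds 22)
total cost = 156

Minimum cost for 11 units: 156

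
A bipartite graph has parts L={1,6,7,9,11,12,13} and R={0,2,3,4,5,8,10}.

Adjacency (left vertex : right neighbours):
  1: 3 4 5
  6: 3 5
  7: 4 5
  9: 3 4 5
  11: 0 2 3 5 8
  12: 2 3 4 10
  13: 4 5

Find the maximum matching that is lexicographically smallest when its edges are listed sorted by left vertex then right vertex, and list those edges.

|M| = 5 (so the lex-smallest maximum matching has 5 edges)
process left vertices in ascending order; for each, take the smallest-labelled available neighbour that still permits 5 edges overall, or leave it unmatched if none does
lex-smallest matching: {1-3, 6-5, 7-4, 11-0, 12-2}

Lex-smallest maximum matching: {(1,3), (6,5), (7,4), (11,0), (12,2)}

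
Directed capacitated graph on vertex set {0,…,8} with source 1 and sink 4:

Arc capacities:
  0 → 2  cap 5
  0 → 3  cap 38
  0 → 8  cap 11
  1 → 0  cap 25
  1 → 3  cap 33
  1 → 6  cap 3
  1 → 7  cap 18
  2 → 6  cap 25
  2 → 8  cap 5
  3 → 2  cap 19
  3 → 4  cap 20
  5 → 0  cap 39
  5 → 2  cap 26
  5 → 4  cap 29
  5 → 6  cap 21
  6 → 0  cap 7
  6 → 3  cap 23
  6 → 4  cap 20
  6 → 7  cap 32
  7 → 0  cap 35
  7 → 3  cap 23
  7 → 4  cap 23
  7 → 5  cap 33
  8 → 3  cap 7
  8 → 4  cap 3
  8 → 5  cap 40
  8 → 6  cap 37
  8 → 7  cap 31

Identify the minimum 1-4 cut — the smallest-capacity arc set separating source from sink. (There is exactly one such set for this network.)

Min-cut arcs: {(0,2), (0,8), (1,6), (1,7), (3,2), (3,4)} (total capacity 76)

augment #1: 1→3→4 push 20
augment #2: 1→6→4 push 3
augment #3: 1→7→4 push 18
augment #4: 1→0→8→4 push 3
augment #5: 1→0→2→6→4 push 5
augment #6: 1→0→8→5→4 push 8
augment #7: 1→3→2→6→4 push 12
augment #8: 1→3→2→6→7→4 push 1
augment #9: 1→0→3→2→6→7→4 push 4
augment #10: 1→0→3→2→8→5→4 push 2
max flow = 76; residual-reachable set from 1 gives S-side
cut edges (S→T): {(0,2), (0,8), (1,6), (1,7), (3,2), (3,4)} total cap 76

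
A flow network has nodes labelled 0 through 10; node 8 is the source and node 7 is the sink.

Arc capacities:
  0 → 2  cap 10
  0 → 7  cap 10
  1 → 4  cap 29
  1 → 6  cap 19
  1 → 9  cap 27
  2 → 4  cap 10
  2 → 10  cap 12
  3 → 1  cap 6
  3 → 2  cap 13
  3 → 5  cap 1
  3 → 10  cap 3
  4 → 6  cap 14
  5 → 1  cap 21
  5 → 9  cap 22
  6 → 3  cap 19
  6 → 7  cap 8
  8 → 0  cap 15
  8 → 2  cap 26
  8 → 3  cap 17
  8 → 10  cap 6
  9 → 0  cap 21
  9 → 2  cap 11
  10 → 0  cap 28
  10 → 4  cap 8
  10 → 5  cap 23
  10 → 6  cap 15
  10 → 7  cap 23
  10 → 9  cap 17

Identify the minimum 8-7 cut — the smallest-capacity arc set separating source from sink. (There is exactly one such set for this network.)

augment #1: 8→0→7 push 10
augment #2: 8→10→7 push 6
augment #3: 8→2→10→7 push 12
augment #4: 8→3→10→7 push 3
augment #5: 8→2→4→6→7 push 8
max flow = 39; residual-reachable set from 8 gives S-side
cut edges (S→T): {(0,7), (2,10), (3,10), (6,7), (8,10)} total cap 39

Min-cut arcs: {(0,7), (2,10), (3,10), (6,7), (8,10)} (total capacity 39)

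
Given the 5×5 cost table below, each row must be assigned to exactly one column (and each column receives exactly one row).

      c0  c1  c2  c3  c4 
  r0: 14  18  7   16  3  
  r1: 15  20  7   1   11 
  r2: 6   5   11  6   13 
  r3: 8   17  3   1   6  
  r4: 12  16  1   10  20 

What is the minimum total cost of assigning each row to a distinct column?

Minimum assignment cost: 18

optimal assignment: row0→col4 (cost 3), row1→col3 (cost 1), row2→col1 (cost 5), row3→col0 (cost 8), row4→col2 (cost 1)
total = 3 + 1 + 5 + 8 + 1 = 18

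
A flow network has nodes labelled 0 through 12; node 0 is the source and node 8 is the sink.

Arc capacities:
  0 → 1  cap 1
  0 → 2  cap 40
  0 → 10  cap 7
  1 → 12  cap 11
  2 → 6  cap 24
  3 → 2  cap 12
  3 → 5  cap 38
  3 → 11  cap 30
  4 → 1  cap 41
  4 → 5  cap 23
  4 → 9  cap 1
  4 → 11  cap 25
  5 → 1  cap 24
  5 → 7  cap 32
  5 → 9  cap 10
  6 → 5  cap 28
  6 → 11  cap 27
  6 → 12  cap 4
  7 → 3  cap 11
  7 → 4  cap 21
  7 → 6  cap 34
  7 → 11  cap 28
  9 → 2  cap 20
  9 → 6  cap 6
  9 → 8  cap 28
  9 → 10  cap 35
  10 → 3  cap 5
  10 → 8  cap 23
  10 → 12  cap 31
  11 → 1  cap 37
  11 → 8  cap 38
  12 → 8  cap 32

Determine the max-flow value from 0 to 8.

augment #1: 0→10→8 bottleneck 7, total now 7
augment #2: 0→1→12→8 bottleneck 1, total now 8
augment #3: 0→2→6→11→8 bottleneck 24, total now 32

Maximum flow value: 32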